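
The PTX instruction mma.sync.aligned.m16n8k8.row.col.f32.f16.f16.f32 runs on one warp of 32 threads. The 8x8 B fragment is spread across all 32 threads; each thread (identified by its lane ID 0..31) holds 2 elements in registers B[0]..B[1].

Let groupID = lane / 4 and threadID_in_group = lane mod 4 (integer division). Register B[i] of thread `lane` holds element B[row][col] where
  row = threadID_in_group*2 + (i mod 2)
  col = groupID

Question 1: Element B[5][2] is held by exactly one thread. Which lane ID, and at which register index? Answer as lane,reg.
c=2->g=2  r=5->t=2,b0=1
L=2*4+2=10  i=1=1

10,1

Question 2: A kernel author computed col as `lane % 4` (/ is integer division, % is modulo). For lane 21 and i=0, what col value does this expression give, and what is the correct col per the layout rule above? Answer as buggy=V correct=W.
`lane % 4`[21,0]→1
lane 21: G=5 (21/4), T=1 (21%4)
i=0: r=1*2+0=2, c=G=5
col: 1 vs 5

buggy=1 correct=5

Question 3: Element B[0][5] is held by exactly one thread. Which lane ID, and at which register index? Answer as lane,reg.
20,0

c: 5->gid=5  r: 0->tid=0,i&1=0
L=5*4+0=20  i=0=0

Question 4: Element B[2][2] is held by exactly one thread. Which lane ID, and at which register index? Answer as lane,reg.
9,0

c: 2->gid=2  r: 2->tid=1,i&1=0
L=2*4+1=9  i=0=0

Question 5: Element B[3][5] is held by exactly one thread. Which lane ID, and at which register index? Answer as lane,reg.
c=5⇒gr=5  r=3⇒th=1,odd=1
L=5*4+1=21  i=1=1

21,1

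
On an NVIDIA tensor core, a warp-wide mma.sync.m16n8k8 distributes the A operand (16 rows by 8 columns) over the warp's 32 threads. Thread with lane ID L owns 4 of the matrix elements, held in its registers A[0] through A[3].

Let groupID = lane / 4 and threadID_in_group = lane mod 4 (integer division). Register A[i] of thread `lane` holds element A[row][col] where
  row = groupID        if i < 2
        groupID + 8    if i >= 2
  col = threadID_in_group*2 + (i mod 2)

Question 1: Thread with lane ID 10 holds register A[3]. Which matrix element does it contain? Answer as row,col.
lane 10→10/4=2, 10 mod 4=2
i=3  r:2+8→10  c:2·2+1→5

10,5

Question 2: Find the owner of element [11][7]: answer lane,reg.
r=11→G=3,rhi=1  c=7→T=3,p=1
L=3*4+3=15  i=1*2+1=3

15,3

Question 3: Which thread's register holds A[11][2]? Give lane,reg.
13,2

r=11⇒gr=3,Rb=1  c=2⇒th=1,odd=0
L=3*4+1=13  i=1*2+0=2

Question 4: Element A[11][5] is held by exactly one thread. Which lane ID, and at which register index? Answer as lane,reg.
14,3

r=11→G=3,rhi=1  c=5→T=2,p=1
L=3*4+2=14  i=1*2+1=3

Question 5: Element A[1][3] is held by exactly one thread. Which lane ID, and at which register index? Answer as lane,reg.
r:1=>grp=1,rB=0  c:3=>tig=1,lo=1
L=1*4+1=5  i=0*2+1=1

5,1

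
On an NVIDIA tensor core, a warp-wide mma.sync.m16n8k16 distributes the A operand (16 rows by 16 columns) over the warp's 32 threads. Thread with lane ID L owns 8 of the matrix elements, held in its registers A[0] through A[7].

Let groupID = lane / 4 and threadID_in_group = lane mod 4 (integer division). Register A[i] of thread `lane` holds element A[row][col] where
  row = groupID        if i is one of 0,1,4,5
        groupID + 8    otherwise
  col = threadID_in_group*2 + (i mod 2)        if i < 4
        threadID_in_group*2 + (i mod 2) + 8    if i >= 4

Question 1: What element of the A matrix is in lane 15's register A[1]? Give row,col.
lane 15: grp=3 (15/4), tig=3 (15%4)
i=1: r=3+0=3, c=3*2+1+0=7

3,7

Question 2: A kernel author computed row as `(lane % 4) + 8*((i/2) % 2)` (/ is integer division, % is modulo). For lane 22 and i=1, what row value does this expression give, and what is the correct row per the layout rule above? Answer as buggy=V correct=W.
`(lane % 4) + 8*((i/2) % 2)`[22,1]->2
22: g=5,t=2
[1] (5+0,2*2+1+0) = (5,5)
row: 2 vs 5

buggy=2 correct=5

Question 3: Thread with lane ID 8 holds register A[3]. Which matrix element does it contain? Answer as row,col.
L=8->g=8>>2=2, t=8&3=0
[3]->row 2+8=10  col 0·2+1+0=1

10,1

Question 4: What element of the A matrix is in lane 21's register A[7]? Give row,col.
13,11

21: g=5,t=1
[7] (5+8,1*2+1+8) = (13,11)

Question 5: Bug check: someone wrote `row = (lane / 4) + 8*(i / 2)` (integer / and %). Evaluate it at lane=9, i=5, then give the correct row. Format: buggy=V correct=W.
buggy=18 correct=2

`(lane / 4) + 8*(i / 2)`[9,5]⇒18
lane 9⇒9/4=2, 9 mod 4=1
i=5  r:2+0⇒2  c:2·1+1+8⇒11
row: 18 vs 2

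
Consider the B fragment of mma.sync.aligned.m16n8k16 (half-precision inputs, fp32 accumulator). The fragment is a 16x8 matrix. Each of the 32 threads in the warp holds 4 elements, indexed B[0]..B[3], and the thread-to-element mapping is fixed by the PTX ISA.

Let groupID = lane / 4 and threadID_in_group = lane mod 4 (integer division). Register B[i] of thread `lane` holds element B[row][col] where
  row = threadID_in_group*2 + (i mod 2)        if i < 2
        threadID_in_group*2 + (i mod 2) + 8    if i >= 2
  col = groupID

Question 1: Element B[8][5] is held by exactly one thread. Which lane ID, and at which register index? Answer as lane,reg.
c:5=>grp=5  r:8=>rB=1,tig=0,lo=0
L=5*4+0=20  i=1*2+0=2

20,2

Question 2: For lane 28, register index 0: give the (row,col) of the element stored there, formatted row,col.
0,7

lane 28: gid=7 (28/4), tid=0 (28%4)
i=0: r=0*2+0+0=0, c=gid=7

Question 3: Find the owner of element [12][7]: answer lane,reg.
30,2

c:7=>grp=7  r:12=>rB=1,tig=2,lo=0
L=7*4+2=30  i=1*2+0=2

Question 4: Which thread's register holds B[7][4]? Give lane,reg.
c: 4->gid=4  r: 7->r8=0,tid=3,i&1=1
L=4*4+3=19  i=0*2+1=1

19,1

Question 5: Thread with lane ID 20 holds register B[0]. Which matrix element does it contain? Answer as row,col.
0,5

lane 20⇒20/4=5, 20 mod 4=0
i=0  r:2·0+0+0⇒0  c:5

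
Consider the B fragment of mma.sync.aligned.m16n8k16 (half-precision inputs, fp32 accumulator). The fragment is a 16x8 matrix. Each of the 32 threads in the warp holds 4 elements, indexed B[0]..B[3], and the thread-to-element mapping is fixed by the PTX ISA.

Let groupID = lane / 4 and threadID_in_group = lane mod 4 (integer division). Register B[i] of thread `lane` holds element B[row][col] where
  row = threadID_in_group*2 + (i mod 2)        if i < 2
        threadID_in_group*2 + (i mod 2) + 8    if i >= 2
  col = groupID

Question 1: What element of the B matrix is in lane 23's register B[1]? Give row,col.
7,5

lane 23: grp=5 (23/4), tig=3 (23%4)
i=1: r=3*2+1+0=7, c=grp=5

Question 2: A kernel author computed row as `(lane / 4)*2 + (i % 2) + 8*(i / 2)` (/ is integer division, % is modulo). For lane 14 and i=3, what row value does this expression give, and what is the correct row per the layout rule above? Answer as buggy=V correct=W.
buggy=15 correct=13

`(lane / 4)*2 + (i % 2) + 8*(i / 2)`[14,3]⇒15
lane 14: gr=3 (14/4), th=2 (14%4)
i=3: r=2*2+1+8=13, c=gr=3
row: 15 vs 13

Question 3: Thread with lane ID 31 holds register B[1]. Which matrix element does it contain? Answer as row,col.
31: g=7,t=3
[1] (3*2+1+0,7) = (7,7)

7,7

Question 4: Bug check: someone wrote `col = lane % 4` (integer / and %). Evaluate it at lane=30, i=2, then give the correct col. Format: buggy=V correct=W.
`lane % 4`[30,2]->2
lane 30->30/4=7, 30 mod 4=2
i=2  r:2·2+0+8->12  c:7
col: 2 vs 7

buggy=2 correct=7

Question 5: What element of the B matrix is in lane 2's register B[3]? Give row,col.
L=2→G=2>>2=0, T=2&3=2
[3]→row 2·2+1+8=13  col G=0

13,0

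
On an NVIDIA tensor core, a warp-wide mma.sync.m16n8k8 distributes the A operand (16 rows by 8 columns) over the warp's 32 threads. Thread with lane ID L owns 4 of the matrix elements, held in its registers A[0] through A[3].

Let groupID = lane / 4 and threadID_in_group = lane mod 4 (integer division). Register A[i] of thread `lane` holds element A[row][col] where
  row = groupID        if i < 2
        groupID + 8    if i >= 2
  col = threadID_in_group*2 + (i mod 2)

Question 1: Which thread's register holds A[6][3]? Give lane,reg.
r=6→G=6,rhi=0  c=3→T=1,p=1
L=6*4+1=25  i=0*2+1=1

25,1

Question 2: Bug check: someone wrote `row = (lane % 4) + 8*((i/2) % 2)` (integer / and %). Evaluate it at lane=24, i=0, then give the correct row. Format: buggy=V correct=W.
`(lane % 4) + 8*((i/2) % 2)`[24,0]->0
L=24->gid=24>>2=6, tid=24&3=0
[0]->row 6+0=6  col 0·2+0=0
row: 0 vs 6

buggy=0 correct=6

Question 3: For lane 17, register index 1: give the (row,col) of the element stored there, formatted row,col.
4,3

L=17=>grp=17>>2=4, tig=17&3=1
[1]=>row 4+0=4  col 1·2+1=3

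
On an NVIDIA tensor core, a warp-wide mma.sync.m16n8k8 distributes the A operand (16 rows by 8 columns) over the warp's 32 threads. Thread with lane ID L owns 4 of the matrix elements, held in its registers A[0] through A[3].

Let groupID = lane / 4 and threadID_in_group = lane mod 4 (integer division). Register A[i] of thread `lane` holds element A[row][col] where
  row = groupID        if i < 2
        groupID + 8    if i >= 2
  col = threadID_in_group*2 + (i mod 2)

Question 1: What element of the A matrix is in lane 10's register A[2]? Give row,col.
10,4

L=10⇒gr=10>>2=2, th=10&3=2
[2]⇒row 2+8=10  col 2·2+0=4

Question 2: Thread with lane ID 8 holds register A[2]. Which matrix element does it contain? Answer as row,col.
lane 8: g=2 (8/4), t=0 (8%4)
i=2: r=2+8=10, c=0*2+0=0

10,0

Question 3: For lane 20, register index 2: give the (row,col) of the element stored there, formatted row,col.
lane 20→20/4=5, 20 mod 4=0
i=2  r:5+8→13  c:2·0+0→0

13,0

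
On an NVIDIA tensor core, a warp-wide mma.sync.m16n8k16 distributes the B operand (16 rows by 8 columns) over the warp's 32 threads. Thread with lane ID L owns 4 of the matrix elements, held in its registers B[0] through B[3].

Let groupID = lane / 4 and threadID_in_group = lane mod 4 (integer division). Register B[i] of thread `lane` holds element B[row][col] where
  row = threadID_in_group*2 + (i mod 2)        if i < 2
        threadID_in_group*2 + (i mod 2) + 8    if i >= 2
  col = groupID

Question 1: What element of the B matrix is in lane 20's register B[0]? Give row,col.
lane 20: gid=5 (20/4), tid=0 (20%4)
i=0: r=0*2+0+0=0, c=gid=5

0,5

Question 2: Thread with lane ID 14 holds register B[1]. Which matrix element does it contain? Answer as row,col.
L=14=>grp=14>>2=3, tig=14&3=2
[1]=>row 2·2+1+0=5  col grp=3

5,3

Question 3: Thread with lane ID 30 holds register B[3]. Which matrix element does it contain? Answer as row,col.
30: gid=7,tid=2
[3] (2*2+1+8,7) = (13,7)

13,7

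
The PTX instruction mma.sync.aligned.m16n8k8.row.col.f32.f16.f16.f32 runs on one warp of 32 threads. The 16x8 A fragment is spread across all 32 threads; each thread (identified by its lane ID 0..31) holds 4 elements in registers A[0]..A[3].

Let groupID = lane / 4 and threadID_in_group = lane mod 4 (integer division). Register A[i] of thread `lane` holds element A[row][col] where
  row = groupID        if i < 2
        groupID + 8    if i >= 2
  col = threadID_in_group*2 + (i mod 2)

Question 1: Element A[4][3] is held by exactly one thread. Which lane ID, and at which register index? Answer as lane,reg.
r=4->g=4,rb=0  c=3->t=1,b0=1
L=4*4+1=17  i=0*2+1=1

17,1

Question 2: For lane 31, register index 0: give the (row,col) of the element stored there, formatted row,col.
7,6

L=31⇒gr=31>>2=7, th=31&3=3
[0]⇒row 7+0=7  col 3·2+0=6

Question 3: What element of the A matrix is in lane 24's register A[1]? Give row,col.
lane 24->24/4=6, 24 mod 4=0
i=1  r:6+0->6  c:2·0+1->1

6,1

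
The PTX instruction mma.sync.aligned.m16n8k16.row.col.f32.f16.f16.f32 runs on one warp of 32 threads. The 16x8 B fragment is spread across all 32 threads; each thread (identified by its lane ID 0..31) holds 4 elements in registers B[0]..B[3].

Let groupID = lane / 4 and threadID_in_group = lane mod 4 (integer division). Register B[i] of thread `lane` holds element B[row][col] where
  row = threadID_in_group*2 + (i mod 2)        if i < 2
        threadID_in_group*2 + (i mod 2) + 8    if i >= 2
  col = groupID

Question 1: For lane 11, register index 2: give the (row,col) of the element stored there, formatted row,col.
14,2

11: gid=2,tid=3
[2] (3*2+0+8,2) = (14,2)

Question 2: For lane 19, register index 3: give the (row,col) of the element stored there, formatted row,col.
15,4

L=19→G=19>>2=4, T=19&3=3
[3]→row 3·2+1+8=15  col G=4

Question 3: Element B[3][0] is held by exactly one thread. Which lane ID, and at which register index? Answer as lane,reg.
1,1

c:0=>grp=0  r:3=>rB=0,tig=1,lo=1
L=0*4+1=1  i=0*2+1=1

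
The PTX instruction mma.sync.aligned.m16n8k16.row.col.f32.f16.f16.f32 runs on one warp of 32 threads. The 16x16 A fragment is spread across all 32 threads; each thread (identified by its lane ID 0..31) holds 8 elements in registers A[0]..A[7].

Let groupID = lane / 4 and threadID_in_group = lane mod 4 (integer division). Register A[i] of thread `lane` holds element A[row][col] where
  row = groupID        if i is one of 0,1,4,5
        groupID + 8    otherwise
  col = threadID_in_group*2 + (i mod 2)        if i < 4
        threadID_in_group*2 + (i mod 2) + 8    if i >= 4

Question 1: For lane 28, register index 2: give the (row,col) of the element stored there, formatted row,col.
lane 28: G=7 (28/4), T=0 (28%4)
i=2: r=7+8=15, c=0*2+0+0=0

15,0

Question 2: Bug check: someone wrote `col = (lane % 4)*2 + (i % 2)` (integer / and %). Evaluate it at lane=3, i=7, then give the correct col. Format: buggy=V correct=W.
buggy=7 correct=15

`(lane % 4)*2 + (i % 2)`[3,7]->7
3: g=0,t=3
[7] (0+8,3*2+1+8) = (8,15)
col: 7 vs 15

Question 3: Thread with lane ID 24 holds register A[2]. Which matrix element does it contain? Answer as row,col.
14,0

lane 24: g=6 (24/4), t=0 (24%4)
i=2: r=6+8=14, c=0*2+0+0=0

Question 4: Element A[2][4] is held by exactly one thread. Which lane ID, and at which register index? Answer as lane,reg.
10,0

r:2=>grp=2,rB=0  c:4=>cB=0,tig=2,lo=0
L=2*4+2=10  i=0*4+0*2+0=0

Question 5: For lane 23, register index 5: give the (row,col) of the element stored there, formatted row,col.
lane 23: gr=5 (23/4), th=3 (23%4)
i=5: r=5+0=5, c=3*2+1+8=15

5,15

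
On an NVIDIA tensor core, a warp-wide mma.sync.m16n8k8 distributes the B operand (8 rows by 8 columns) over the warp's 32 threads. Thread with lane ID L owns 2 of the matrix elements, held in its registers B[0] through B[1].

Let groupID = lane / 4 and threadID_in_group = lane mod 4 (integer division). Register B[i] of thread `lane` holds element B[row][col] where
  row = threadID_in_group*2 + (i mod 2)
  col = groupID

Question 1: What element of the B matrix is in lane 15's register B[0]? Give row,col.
15: G=3,T=3
[0] (3*2+0,3) = (6,3)

6,3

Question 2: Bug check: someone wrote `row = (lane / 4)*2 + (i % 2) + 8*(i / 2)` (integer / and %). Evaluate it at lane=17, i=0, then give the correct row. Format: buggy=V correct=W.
`(lane / 4)*2 + (i % 2) + 8*(i / 2)`[17,0]->8
17: g=4,t=1
[0] (1*2+0,4) = (2,4)
row: 8 vs 2

buggy=8 correct=2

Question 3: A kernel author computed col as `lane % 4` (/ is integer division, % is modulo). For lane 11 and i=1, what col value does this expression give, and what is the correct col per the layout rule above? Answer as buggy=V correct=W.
`lane % 4`[11,1]->3
L=11->gid=11>>2=2, tid=11&3=3
[1]->row 3·2+1=7  col gid=2
col: 3 vs 2

buggy=3 correct=2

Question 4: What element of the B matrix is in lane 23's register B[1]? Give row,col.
L=23=>grp=23>>2=5, tig=23&3=3
[1]=>row 3·2+1=7  col grp=5

7,5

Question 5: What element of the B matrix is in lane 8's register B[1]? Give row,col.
lane 8→8/4=2, 8 mod 4=0
i=1  r:2·0+1→1  c:2

1,2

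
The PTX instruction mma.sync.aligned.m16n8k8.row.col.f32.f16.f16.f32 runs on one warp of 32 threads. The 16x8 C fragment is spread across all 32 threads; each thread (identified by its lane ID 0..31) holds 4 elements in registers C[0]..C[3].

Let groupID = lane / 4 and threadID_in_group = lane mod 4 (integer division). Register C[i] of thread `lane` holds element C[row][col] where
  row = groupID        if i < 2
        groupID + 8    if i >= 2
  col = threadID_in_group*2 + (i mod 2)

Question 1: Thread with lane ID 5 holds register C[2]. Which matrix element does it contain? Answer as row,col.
9,2

5: g=1,t=1
[2] (1+8,1*2+0) = (9,2)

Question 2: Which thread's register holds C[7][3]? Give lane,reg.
29,1

r=7->g=7,rb=0  c=3->t=1,b0=1
L=7*4+1=29  i=0*2+1=1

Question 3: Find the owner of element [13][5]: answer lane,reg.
22,3

r=13->g=5,rb=1  c=5->t=2,b0=1
L=5*4+2=22  i=1*2+1=3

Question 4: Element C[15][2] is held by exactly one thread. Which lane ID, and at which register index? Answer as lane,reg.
29,2

r=15→G=7,rhi=1  c=2→T=1,p=0
L=7*4+1=29  i=1*2+0=2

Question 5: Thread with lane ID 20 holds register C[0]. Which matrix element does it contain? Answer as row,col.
lane 20→20/4=5, 20 mod 4=0
i=0  r:5+0→5  c:2·0+0→0

5,0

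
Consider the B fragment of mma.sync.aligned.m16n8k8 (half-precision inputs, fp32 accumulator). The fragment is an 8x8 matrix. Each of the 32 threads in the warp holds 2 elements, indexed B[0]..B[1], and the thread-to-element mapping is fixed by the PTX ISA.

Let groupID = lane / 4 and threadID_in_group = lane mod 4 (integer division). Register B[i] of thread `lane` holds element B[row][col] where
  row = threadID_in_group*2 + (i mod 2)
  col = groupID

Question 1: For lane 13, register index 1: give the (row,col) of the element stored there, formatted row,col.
13: gid=3,tid=1
[1] (1*2+1,3) = (3,3)

3,3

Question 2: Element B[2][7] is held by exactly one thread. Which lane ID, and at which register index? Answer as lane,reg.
c:7=>grp=7  r:2=>tig=1,lo=0
L=7*4+1=29  i=0=0

29,0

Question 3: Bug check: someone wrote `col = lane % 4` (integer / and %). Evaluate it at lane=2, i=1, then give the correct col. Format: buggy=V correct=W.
buggy=2 correct=0

`lane % 4`[2,1]⇒2
2: gr=0,th=2
[1] (2*2+1,0) = (5,0)
col: 2 vs 0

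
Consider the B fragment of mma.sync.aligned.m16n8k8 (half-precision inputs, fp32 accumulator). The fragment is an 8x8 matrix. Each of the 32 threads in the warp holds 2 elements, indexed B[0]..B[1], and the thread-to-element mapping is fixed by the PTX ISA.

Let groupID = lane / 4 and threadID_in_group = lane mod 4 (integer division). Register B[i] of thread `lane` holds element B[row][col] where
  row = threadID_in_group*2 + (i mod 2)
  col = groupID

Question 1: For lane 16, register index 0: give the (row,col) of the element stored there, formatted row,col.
0,4

lane 16⇒16/4=4, 16 mod 4=0
i=0  r:2·0+0⇒0  c:4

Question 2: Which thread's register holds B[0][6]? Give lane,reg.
c=6->g=6  r=0->t=0,b0=0
L=6*4+0=24  i=0=0

24,0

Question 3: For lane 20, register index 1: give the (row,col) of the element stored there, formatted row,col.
L=20=>grp=20>>2=5, tig=20&3=0
[1]=>row 0·2+1=1  col grp=5

1,5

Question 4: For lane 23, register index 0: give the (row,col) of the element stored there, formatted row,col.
23: grp=5,tig=3
[0] (3*2+0,5) = (6,5)

6,5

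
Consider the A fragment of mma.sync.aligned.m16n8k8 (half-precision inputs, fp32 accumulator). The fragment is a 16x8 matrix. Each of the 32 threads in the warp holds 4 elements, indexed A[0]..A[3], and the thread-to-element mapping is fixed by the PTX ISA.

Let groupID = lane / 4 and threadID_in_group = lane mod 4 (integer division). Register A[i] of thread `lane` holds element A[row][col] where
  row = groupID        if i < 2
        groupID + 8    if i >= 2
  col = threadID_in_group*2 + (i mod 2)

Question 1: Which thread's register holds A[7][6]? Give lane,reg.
31,0

r:7=>grp=7,rB=0  c:6=>tig=3,lo=0
L=7*4+3=31  i=0*2+0=0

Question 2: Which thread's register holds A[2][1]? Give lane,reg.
r=2→G=2,rhi=0  c=1→T=0,p=1
L=2*4+0=8  i=0*2+1=1

8,1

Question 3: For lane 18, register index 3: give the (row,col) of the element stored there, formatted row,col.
lane 18=>18/4=4, 18 mod 4=2
i=3  r:4+8=>12  c:2·2+1=>5

12,5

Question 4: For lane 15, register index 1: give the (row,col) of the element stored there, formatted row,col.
3,7

lane 15=>15/4=3, 15 mod 4=3
i=1  r:3+0=>3  c:2·3+1=>7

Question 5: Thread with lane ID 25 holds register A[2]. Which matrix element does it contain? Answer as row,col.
L=25->g=25>>2=6, t=25&3=1
[2]->row 6+8=14  col 1·2+0=2

14,2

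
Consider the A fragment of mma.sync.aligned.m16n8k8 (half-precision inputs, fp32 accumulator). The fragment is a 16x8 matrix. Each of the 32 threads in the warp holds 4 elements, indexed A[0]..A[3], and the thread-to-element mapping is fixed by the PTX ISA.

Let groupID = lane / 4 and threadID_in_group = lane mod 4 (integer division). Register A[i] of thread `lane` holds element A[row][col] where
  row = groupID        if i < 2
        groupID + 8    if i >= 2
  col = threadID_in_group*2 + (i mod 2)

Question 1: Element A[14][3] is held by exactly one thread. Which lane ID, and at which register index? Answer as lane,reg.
r=14⇒gr=6,Rb=1  c=3⇒th=1,odd=1
L=6*4+1=25  i=1*2+1=3

25,3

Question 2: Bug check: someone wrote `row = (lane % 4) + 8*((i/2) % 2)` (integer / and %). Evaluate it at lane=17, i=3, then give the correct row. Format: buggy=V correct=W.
buggy=9 correct=12

`(lane % 4) + 8*((i/2) % 2)`[17,3]=>9
L=17=>grp=17>>2=4, tig=17&3=1
[3]=>row 4+8=12  col 1·2+1=3
row: 9 vs 12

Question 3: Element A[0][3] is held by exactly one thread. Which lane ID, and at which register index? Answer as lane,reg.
1,1

r: 0->gid=0,r8=0  c: 3->tid=1,i&1=1
L=0*4+1=1  i=0*2+1=1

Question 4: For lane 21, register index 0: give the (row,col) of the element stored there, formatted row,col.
5,2

lane 21=>21/4=5, 21 mod 4=1
i=0  r:5+0=>5  c:2·1+0=>2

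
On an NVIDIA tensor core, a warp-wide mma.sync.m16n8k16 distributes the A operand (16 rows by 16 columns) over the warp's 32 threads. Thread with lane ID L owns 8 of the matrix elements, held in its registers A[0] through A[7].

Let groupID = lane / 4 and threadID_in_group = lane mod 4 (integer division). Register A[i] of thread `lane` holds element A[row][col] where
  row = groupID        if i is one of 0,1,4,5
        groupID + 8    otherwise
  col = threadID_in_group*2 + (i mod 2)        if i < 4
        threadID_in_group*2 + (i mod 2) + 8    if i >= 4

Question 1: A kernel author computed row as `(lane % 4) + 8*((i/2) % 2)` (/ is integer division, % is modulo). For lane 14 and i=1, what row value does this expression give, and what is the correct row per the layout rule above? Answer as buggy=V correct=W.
buggy=2 correct=3

`(lane % 4) + 8*((i/2) % 2)`[14,1]→2
14: G=3,T=2
[1] (3+0,2*2+1+0) = (3,5)
row: 2 vs 3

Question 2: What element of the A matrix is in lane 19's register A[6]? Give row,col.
12,14

L=19=>grp=19>>2=4, tig=19&3=3
[6]=>row 4+8=12  col 3·2+0+8=14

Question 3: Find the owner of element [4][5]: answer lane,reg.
r=4→G=4,rhi=0  c=5→chi=0,T=2,p=1
L=4*4+2=18  i=0*4+0*2+1=1

18,1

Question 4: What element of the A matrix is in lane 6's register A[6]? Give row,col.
lane 6: g=1 (6/4), t=2 (6%4)
i=6: r=1+8=9, c=2*2+0+8=12

9,12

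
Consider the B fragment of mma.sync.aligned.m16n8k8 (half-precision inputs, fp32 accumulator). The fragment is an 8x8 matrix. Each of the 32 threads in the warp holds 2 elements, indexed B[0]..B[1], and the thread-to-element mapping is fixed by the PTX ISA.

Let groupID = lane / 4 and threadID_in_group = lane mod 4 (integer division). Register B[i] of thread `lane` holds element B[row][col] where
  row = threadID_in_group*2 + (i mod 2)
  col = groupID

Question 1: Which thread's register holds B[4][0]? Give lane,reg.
c: 0->gid=0  r: 4->tid=2,i&1=0
L=0*4+2=2  i=0=0

2,0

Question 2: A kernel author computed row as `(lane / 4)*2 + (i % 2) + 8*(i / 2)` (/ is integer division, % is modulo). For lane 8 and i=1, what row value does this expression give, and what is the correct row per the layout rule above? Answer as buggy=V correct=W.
buggy=5 correct=1

`(lane / 4)*2 + (i % 2) + 8*(i / 2)`[8,1]->5
lane 8->8/4=2, 8 mod 4=0
i=1  r:2·0+1->1  c:2
row: 5 vs 1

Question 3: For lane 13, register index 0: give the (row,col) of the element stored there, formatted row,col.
2,3

13: G=3,T=1
[0] (1*2+0,3) = (2,3)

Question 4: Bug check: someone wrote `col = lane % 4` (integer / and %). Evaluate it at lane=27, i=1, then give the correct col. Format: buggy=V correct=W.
`lane % 4`[27,1]=>3
27: grp=6,tig=3
[1] (3*2+1,6) = (7,6)
col: 3 vs 6

buggy=3 correct=6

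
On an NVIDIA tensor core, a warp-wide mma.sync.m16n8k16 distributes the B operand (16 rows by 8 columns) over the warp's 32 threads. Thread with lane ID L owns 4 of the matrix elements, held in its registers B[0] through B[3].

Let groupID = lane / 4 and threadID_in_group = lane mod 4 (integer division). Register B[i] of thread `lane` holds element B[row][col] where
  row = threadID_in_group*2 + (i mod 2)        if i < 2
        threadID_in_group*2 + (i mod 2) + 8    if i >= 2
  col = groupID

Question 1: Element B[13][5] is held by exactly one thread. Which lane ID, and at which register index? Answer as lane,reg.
22,3

c: 5->gid=5  r: 13->r8=1,tid=2,i&1=1
L=5*4+2=22  i=1*2+1=3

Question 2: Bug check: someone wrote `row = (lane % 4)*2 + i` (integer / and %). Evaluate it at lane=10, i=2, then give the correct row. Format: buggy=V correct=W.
buggy=6 correct=12

`(lane % 4)*2 + i`[10,2]→6
lane 10→10/4=2, 10 mod 4=2
i=2  r:2·2+0+8→12  c:2
row: 6 vs 12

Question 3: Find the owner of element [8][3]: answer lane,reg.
12,2

c=3→G=3  r=8→rhi=1,T=0,p=0
L=3*4+0=12  i=1*2+0=2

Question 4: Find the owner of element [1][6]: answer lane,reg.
c=6->g=6  r=1->rb=0,t=0,b0=1
L=6*4+0=24  i=0*2+1=1

24,1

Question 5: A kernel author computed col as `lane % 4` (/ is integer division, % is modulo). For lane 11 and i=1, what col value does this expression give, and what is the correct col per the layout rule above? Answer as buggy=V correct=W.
`lane % 4`[11,1]→3
11: G=2,T=3
[1] (3*2+1+0,2) = (7,2)
col: 3 vs 2

buggy=3 correct=2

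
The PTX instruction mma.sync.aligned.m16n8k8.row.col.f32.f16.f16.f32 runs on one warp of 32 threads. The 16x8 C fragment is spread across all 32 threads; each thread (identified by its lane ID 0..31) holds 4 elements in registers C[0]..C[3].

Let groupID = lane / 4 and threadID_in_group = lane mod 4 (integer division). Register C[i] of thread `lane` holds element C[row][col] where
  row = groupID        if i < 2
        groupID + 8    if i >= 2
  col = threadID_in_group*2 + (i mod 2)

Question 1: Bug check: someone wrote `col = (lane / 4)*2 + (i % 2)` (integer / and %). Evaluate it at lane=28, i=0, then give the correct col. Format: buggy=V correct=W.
`(lane / 4)*2 + (i % 2)`[28,0]→14
L=28→G=28>>2=7, T=28&3=0
[0]→row 7+0=7  col 0·2+0=0
col: 14 vs 0

buggy=14 correct=0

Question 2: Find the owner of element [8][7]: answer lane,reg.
3,3

r: 8->gid=0,r8=1  c: 7->tid=3,i&1=1
L=0*4+3=3  i=1*2+1=3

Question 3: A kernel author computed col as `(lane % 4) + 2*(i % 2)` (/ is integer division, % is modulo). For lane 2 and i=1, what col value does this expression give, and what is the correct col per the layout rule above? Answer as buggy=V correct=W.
`(lane % 4) + 2*(i % 2)`[2,1]→4
2: G=0,T=2
[1] (0+0,2*2+1) = (0,5)
col: 4 vs 5

buggy=4 correct=5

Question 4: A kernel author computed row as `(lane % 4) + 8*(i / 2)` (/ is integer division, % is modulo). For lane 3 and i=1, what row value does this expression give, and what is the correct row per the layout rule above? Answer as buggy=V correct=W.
buggy=3 correct=0

`(lane % 4) + 8*(i / 2)`[3,1]=>3
L=3=>grp=3>>2=0, tig=3&3=3
[1]=>row 0+0=0  col 3·2+1=7
row: 3 vs 0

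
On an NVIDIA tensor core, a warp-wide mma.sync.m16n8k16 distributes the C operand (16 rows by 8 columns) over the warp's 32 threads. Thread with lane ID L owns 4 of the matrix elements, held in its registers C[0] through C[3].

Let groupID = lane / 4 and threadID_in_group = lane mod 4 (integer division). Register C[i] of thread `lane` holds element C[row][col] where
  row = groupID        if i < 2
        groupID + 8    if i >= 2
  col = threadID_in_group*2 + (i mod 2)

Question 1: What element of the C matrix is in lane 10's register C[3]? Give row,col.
10,5

L=10->gid=10>>2=2, tid=10&3=2
[3]->row 2+8=10  col 2·2+1=5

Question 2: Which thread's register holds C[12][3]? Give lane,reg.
17,3

r=12→G=4,rhi=1  c=3→T=1,p=1
L=4*4+1=17  i=1*2+1=3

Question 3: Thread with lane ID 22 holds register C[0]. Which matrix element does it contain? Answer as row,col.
lane 22: gr=5 (22/4), th=2 (22%4)
i=0: r=5+0=5, c=2*2+0=4

5,4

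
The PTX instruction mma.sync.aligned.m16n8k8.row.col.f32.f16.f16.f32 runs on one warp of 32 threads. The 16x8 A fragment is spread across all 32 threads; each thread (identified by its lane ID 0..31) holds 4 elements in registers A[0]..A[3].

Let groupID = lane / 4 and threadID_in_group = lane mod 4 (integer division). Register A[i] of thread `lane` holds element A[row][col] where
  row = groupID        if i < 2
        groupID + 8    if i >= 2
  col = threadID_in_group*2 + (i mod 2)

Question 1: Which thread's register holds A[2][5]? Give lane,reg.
r=2→G=2,rhi=0  c=5→T=2,p=1
L=2*4+2=10  i=0*2+1=1

10,1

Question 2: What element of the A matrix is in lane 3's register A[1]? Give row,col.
L=3→G=3>>2=0, T=3&3=3
[1]→row 0+0=0  col 3·2+1=7

0,7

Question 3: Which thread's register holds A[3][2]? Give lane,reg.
13,0

r=3⇒gr=3,Rb=0  c=2⇒th=1,odd=0
L=3*4+1=13  i=0*2+0=0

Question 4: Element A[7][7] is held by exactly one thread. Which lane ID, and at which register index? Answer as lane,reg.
r=7⇒gr=7,Rb=0  c=7⇒th=3,odd=1
L=7*4+3=31  i=0*2+1=1

31,1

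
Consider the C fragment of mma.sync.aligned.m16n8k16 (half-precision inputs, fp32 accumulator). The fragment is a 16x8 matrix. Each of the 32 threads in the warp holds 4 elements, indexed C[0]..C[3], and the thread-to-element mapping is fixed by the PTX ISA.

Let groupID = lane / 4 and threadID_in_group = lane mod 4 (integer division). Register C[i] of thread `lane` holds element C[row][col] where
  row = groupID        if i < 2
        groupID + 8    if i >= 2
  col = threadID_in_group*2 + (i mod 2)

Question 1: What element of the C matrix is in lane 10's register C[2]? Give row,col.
10,4

10: gid=2,tid=2
[2] (2+8,2*2+0) = (10,4)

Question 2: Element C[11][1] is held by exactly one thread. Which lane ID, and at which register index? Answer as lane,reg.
12,3

r=11->g=3,rb=1  c=1->t=0,b0=1
L=3*4+0=12  i=1*2+1=3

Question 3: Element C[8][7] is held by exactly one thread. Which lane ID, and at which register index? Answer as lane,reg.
3,3

r: 8->gid=0,r8=1  c: 7->tid=3,i&1=1
L=0*4+3=3  i=1*2+1=3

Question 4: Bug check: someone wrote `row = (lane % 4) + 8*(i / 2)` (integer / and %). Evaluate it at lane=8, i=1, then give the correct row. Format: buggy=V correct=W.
buggy=0 correct=2

`(lane % 4) + 8*(i / 2)`[8,1]->0
L=8->g=8>>2=2, t=8&3=0
[1]->row 2+0=2  col 0·2+1=1
row: 0 vs 2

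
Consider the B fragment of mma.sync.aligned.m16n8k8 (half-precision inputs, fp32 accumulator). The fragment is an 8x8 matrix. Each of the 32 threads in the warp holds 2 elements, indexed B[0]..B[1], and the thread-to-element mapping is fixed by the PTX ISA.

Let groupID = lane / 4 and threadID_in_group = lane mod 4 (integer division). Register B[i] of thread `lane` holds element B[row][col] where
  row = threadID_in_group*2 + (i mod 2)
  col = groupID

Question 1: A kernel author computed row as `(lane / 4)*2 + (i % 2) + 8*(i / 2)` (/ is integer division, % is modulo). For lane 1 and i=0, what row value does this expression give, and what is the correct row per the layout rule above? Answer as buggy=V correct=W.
`(lane / 4)*2 + (i % 2) + 8*(i / 2)`[1,0]⇒0
1: gr=0,th=1
[0] (1*2+0,0) = (2,0)
row: 0 vs 2

buggy=0 correct=2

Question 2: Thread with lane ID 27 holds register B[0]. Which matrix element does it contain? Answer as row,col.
6,6

27: g=6,t=3
[0] (3*2+0,6) = (6,6)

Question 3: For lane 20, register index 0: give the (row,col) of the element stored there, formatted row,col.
0,5

lane 20→20/4=5, 20 mod 4=0
i=0  r:2·0+0→0  c:5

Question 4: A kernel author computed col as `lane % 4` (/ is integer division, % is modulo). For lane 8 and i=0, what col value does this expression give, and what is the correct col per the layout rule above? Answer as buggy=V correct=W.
`lane % 4`[8,0]⇒0
L=8⇒gr=8>>2=2, th=8&3=0
[0]⇒row 0·2+0=0  col gr=2
col: 0 vs 2

buggy=0 correct=2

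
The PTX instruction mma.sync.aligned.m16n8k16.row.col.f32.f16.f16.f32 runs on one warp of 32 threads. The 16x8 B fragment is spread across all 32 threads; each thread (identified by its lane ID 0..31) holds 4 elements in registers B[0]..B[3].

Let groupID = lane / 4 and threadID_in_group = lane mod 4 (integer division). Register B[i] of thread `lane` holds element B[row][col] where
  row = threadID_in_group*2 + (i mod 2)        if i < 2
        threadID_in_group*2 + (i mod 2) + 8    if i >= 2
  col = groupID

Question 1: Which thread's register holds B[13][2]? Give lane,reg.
10,3

c=2->g=2  r=13->rb=1,t=2,b0=1
L=2*4+2=10  i=1*2+1=3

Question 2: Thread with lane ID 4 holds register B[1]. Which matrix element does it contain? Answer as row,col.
lane 4: g=1 (4/4), t=0 (4%4)
i=1: r=0*2+1+0=1, c=g=1

1,1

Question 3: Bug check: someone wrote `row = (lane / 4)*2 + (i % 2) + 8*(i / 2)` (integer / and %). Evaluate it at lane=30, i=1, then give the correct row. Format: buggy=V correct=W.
`(lane / 4)*2 + (i % 2) + 8*(i / 2)`[30,1]→15
lane 30→30/4=7, 30 mod 4=2
i=1  r:2·2+1+0→5  c:7
row: 15 vs 5

buggy=15 correct=5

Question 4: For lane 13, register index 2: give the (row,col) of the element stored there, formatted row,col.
10,3

13: gr=3,th=1
[2] (1*2+0+8,3) = (10,3)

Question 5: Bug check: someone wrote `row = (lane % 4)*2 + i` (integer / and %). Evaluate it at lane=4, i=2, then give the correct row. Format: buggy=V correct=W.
buggy=2 correct=8

`(lane % 4)*2 + i`[4,2]->2
lane 4: g=1 (4/4), t=0 (4%4)
i=2: r=0*2+0+8=8, c=g=1
row: 2 vs 8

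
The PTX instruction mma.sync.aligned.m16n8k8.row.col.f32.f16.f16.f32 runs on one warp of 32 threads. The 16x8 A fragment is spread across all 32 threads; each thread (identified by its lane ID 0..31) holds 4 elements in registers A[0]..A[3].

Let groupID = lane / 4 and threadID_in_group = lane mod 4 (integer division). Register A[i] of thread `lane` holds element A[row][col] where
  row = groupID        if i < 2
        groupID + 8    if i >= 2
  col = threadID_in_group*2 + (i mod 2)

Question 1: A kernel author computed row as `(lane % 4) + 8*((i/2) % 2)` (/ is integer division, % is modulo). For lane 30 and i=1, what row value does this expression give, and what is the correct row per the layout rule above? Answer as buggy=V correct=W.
`(lane % 4) + 8*((i/2) % 2)`[30,1]->2
lane 30: g=7 (30/4), t=2 (30%4)
i=1: r=7+0=7, c=2*2+1=5
row: 2 vs 7

buggy=2 correct=7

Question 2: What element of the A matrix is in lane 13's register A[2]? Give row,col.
lane 13: G=3 (13/4), T=1 (13%4)
i=2: r=3+8=11, c=1*2+0=2

11,2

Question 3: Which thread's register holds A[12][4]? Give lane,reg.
r=12⇒gr=4,Rb=1  c=4⇒th=2,odd=0
L=4*4+2=18  i=1*2+0=2

18,2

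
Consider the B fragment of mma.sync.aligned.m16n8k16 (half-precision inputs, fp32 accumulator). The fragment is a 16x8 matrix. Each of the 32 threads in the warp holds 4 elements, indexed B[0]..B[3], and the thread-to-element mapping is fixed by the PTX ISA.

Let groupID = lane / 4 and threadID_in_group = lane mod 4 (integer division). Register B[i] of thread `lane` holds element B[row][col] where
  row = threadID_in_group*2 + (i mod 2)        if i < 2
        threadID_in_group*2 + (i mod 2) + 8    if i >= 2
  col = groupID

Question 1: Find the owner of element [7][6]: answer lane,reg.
27,1

c=6->g=6  r=7->rb=0,t=3,b0=1
L=6*4+3=27  i=0*2+1=1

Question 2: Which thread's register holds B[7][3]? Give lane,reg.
15,1

c=3→G=3  r=7→rhi=0,T=3,p=1
L=3*4+3=15  i=0*2+1=1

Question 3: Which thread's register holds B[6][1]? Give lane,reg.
7,0

c=1⇒gr=1  r=6⇒Rb=0,th=3,odd=0
L=1*4+3=7  i=0*2+0=0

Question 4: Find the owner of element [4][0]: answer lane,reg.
c: 0->gid=0  r: 4->r8=0,tid=2,i&1=0
L=0*4+2=2  i=0*2+0=0

2,0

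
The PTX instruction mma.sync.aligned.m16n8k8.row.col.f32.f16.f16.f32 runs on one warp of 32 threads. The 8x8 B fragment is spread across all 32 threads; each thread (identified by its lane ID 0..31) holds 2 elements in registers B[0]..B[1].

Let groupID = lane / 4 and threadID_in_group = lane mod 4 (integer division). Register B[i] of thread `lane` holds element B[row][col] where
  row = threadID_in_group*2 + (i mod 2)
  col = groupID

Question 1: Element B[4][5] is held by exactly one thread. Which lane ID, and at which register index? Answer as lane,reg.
c=5->g=5  r=4->t=2,b0=0
L=5*4+2=22  i=0=0

22,0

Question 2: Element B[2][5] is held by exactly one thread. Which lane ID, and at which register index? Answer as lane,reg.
c: 5->gid=5  r: 2->tid=1,i&1=0
L=5*4+1=21  i=0=0

21,0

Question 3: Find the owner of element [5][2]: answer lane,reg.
c:2=>grp=2  r:5=>tig=2,lo=1
L=2*4+2=10  i=1=1

10,1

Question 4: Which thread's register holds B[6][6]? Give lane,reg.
c:6=>grp=6  r:6=>tig=3,lo=0
L=6*4+3=27  i=0=0

27,0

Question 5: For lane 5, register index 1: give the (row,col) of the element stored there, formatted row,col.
5: g=1,t=1
[1] (1*2+1,1) = (3,1)

3,1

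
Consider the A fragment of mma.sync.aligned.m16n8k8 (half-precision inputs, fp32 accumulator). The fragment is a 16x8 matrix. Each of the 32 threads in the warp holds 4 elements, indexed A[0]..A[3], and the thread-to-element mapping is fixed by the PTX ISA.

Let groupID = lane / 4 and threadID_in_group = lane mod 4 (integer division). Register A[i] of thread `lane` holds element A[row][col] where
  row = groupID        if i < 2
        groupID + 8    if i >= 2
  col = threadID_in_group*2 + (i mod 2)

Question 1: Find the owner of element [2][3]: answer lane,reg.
r: 2->gid=2,r8=0  c: 3->tid=1,i&1=1
L=2*4+1=9  i=0*2+1=1

9,1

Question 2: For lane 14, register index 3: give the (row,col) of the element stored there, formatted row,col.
14: G=3,T=2
[3] (3+8,2*2+1) = (11,5)

11,5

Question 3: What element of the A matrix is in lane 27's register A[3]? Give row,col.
14,7

lane 27->27/4=6, 27 mod 4=3
i=3  r:6+8->14  c:2·3+1->7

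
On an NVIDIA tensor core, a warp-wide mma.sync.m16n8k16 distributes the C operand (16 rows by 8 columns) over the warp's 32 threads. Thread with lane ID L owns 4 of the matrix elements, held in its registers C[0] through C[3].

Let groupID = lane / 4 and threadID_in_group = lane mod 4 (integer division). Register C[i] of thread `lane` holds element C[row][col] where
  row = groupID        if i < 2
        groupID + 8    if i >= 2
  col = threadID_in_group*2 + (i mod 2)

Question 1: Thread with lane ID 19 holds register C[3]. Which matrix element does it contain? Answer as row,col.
12,7

19: gid=4,tid=3
[3] (4+8,3*2+1) = (12,7)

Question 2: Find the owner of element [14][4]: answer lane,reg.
r: 14->gid=6,r8=1  c: 4->tid=2,i&1=0
L=6*4+2=26  i=1*2+0=2

26,2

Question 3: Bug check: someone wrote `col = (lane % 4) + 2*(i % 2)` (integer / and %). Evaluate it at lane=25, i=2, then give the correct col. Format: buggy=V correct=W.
buggy=1 correct=2

`(lane % 4) + 2*(i % 2)`[25,2]->1
lane 25->25/4=6, 25 mod 4=1
i=2  r:6+8->14  c:2·1+0->2
col: 1 vs 2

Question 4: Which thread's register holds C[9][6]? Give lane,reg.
7,2

r=9⇒gr=1,Rb=1  c=6⇒th=3,odd=0
L=1*4+3=7  i=1*2+0=2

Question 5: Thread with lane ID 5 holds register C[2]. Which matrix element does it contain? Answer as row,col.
9,2

lane 5: gid=1 (5/4), tid=1 (5%4)
i=2: r=1+8=9, c=1*2+0=2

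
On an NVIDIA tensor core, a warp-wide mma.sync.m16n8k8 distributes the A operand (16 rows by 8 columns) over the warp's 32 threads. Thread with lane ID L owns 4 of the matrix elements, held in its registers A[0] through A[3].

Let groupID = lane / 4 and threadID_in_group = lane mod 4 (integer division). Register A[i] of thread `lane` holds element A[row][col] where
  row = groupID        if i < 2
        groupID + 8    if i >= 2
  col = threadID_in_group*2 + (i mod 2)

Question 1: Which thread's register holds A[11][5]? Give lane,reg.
14,3

r:11=>grp=3,rB=1  c:5=>tig=2,lo=1
L=3*4+2=14  i=1*2+1=3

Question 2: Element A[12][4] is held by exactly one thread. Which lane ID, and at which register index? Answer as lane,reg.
18,2

r: 12->gid=4,r8=1  c: 4->tid=2,i&1=0
L=4*4+2=18  i=1*2+0=2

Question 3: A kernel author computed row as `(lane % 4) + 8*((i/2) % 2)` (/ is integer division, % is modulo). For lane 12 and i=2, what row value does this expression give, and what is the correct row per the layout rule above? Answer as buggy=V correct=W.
buggy=8 correct=11

`(lane % 4) + 8*((i/2) % 2)`[12,2]->8
lane 12->12/4=3, 12 mod 4=0
i=2  r:3+8->11  c:2·0+0->0
row: 8 vs 11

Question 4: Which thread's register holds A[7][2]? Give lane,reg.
29,0

r=7⇒gr=7,Rb=0  c=2⇒th=1,odd=0
L=7*4+1=29  i=0*2+0=0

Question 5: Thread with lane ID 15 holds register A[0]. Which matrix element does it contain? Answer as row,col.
3,6

lane 15→15/4=3, 15 mod 4=3
i=0  r:3+0→3  c:2·3+0→6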